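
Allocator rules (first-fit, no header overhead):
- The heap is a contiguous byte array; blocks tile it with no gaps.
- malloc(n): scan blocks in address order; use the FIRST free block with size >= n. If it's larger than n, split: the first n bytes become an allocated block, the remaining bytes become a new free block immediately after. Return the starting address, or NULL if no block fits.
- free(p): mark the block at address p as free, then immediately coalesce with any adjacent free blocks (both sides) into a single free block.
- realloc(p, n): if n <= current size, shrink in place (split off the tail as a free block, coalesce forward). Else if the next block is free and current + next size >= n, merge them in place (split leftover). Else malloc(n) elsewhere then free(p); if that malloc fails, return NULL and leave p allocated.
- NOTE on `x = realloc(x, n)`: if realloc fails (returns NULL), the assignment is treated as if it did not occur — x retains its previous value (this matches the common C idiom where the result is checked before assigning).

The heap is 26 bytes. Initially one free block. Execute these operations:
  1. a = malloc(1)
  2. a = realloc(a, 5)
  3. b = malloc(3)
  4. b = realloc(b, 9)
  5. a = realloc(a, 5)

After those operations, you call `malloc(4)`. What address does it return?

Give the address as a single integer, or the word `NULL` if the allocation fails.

Answer: 14

Derivation:
Op 1: a = malloc(1) -> a = 0; heap: [0-0 ALLOC][1-25 FREE]
Op 2: a = realloc(a, 5) -> a = 0; heap: [0-4 ALLOC][5-25 FREE]
Op 3: b = malloc(3) -> b = 5; heap: [0-4 ALLOC][5-7 ALLOC][8-25 FREE]
Op 4: b = realloc(b, 9) -> b = 5; heap: [0-4 ALLOC][5-13 ALLOC][14-25 FREE]
Op 5: a = realloc(a, 5) -> a = 0; heap: [0-4 ALLOC][5-13 ALLOC][14-25 FREE]
malloc(4): first-fit scan over [0-4 ALLOC][5-13 ALLOC][14-25 FREE] -> 14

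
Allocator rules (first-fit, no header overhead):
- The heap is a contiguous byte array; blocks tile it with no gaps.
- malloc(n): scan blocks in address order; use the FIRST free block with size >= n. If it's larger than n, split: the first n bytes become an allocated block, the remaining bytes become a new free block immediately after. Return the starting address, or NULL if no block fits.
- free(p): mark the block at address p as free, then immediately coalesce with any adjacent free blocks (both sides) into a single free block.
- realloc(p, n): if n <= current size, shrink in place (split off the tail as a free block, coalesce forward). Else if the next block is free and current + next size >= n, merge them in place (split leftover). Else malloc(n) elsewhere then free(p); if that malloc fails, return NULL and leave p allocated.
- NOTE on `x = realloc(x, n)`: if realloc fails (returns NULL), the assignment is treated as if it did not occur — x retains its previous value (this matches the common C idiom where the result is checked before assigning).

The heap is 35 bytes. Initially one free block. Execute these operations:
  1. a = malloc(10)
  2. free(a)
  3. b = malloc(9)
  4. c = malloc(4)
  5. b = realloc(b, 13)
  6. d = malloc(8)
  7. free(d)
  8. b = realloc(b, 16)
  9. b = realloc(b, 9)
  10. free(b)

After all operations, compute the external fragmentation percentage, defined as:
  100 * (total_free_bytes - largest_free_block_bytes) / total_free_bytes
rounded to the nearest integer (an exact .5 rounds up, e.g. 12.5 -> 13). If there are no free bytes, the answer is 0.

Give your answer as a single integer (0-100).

Op 1: a = malloc(10) -> a = 0; heap: [0-9 ALLOC][10-34 FREE]
Op 2: free(a) -> (freed a); heap: [0-34 FREE]
Op 3: b = malloc(9) -> b = 0; heap: [0-8 ALLOC][9-34 FREE]
Op 4: c = malloc(4) -> c = 9; heap: [0-8 ALLOC][9-12 ALLOC][13-34 FREE]
Op 5: b = realloc(b, 13) -> b = 13; heap: [0-8 FREE][9-12 ALLOC][13-25 ALLOC][26-34 FREE]
Op 6: d = malloc(8) -> d = 0; heap: [0-7 ALLOC][8-8 FREE][9-12 ALLOC][13-25 ALLOC][26-34 FREE]
Op 7: free(d) -> (freed d); heap: [0-8 FREE][9-12 ALLOC][13-25 ALLOC][26-34 FREE]
Op 8: b = realloc(b, 16) -> b = 13; heap: [0-8 FREE][9-12 ALLOC][13-28 ALLOC][29-34 FREE]
Op 9: b = realloc(b, 9) -> b = 13; heap: [0-8 FREE][9-12 ALLOC][13-21 ALLOC][22-34 FREE]
Op 10: free(b) -> (freed b); heap: [0-8 FREE][9-12 ALLOC][13-34 FREE]
Free blocks: [9 22] total_free=31 largest=22 -> 100*(31-22)/31 = 900/31 ≈ 29.032 -> rounds to 29

Answer: 29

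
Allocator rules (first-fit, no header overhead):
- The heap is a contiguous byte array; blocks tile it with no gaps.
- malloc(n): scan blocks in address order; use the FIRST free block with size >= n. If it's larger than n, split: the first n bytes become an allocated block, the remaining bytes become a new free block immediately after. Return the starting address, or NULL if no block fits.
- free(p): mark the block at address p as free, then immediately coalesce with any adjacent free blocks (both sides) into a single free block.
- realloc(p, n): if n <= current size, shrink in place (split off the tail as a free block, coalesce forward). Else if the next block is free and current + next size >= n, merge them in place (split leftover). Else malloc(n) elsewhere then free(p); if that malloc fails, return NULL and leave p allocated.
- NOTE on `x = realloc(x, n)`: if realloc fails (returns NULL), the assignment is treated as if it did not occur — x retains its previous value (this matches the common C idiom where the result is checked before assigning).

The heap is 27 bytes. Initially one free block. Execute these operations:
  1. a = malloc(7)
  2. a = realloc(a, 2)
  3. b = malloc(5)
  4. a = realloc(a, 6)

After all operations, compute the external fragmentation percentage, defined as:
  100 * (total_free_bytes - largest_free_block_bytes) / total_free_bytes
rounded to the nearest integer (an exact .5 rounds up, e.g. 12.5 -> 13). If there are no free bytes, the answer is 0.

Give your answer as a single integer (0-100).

Answer: 13

Derivation:
Op 1: a = malloc(7) -> a = 0; heap: [0-6 ALLOC][7-26 FREE]
Op 2: a = realloc(a, 2) -> a = 0; heap: [0-1 ALLOC][2-26 FREE]
Op 3: b = malloc(5) -> b = 2; heap: [0-1 ALLOC][2-6 ALLOC][7-26 FREE]
Op 4: a = realloc(a, 6) -> a = 7; heap: [0-1 FREE][2-6 ALLOC][7-12 ALLOC][13-26 FREE]
Free blocks: [2 14] total_free=16 largest=14 -> 100*(16-14)/16 = 200/16 = 12.5 -> rounds to 13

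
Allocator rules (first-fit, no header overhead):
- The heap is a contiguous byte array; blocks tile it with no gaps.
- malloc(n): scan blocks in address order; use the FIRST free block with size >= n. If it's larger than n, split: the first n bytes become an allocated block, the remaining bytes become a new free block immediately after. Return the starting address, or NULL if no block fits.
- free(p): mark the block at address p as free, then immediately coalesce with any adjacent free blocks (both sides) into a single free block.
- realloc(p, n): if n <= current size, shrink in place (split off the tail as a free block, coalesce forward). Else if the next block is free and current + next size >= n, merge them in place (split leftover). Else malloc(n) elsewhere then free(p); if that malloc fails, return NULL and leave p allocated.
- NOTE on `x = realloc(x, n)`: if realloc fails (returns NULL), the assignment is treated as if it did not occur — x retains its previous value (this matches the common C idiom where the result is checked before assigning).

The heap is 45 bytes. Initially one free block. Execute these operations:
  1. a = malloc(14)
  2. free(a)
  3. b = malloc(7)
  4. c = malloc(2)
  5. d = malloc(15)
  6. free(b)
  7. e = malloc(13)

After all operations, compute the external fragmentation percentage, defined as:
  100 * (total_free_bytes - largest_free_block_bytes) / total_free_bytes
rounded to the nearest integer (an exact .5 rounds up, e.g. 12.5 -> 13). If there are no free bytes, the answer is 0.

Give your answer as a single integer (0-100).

Answer: 47

Derivation:
Op 1: a = malloc(14) -> a = 0; heap: [0-13 ALLOC][14-44 FREE]
Op 2: free(a) -> (freed a); heap: [0-44 FREE]
Op 3: b = malloc(7) -> b = 0; heap: [0-6 ALLOC][7-44 FREE]
Op 4: c = malloc(2) -> c = 7; heap: [0-6 ALLOC][7-8 ALLOC][9-44 FREE]
Op 5: d = malloc(15) -> d = 9; heap: [0-6 ALLOC][7-8 ALLOC][9-23 ALLOC][24-44 FREE]
Op 6: free(b) -> (freed b); heap: [0-6 FREE][7-8 ALLOC][9-23 ALLOC][24-44 FREE]
Op 7: e = malloc(13) -> e = 24; heap: [0-6 FREE][7-8 ALLOC][9-23 ALLOC][24-36 ALLOC][37-44 FREE]
Free blocks: [7 8] total_free=15 largest=8 -> 100*(15-8)/15 = 700/15 ≈ 46.667 -> rounds to 47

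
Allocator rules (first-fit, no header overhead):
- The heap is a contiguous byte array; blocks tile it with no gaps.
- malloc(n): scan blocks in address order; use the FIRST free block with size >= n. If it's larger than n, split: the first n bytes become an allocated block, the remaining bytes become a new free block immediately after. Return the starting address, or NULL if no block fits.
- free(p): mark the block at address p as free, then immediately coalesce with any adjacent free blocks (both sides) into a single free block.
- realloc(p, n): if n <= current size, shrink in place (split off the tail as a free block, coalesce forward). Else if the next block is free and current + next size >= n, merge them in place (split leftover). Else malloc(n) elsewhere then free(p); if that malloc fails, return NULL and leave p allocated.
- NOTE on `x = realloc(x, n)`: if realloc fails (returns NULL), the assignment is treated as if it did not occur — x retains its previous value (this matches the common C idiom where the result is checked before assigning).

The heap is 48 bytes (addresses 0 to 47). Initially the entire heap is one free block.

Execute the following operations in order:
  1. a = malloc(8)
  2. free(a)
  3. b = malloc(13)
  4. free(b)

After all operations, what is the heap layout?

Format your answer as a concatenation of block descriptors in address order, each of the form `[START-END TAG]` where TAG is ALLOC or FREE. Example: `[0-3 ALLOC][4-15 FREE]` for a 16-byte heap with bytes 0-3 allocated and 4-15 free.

Answer: [0-47 FREE]

Derivation:
Op 1: a = malloc(8) -> a = 0; heap: [0-7 ALLOC][8-47 FREE]
Op 2: free(a) -> (freed a); heap: [0-47 FREE]
Op 3: b = malloc(13) -> b = 0; heap: [0-12 ALLOC][13-47 FREE]
Op 4: free(b) -> (freed b); heap: [0-47 FREE]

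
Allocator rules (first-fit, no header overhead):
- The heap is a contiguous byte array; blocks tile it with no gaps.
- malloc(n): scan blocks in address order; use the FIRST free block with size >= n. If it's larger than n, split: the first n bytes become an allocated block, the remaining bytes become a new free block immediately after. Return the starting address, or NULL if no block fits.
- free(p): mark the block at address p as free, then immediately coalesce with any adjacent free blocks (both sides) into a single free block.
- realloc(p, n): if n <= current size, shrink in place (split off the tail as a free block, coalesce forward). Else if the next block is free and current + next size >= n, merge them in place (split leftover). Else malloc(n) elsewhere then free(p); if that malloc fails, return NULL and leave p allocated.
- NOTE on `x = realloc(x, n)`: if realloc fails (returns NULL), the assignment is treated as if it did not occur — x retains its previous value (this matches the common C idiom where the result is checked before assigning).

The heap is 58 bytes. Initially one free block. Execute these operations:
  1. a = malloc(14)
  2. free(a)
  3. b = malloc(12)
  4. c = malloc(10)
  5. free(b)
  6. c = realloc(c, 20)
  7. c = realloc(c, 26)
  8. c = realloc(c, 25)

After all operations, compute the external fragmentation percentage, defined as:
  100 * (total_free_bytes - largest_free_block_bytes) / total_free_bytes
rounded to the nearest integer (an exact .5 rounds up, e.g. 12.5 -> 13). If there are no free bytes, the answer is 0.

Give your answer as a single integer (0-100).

Answer: 36

Derivation:
Op 1: a = malloc(14) -> a = 0; heap: [0-13 ALLOC][14-57 FREE]
Op 2: free(a) -> (freed a); heap: [0-57 FREE]
Op 3: b = malloc(12) -> b = 0; heap: [0-11 ALLOC][12-57 FREE]
Op 4: c = malloc(10) -> c = 12; heap: [0-11 ALLOC][12-21 ALLOC][22-57 FREE]
Op 5: free(b) -> (freed b); heap: [0-11 FREE][12-21 ALLOC][22-57 FREE]
Op 6: c = realloc(c, 20) -> c = 12; heap: [0-11 FREE][12-31 ALLOC][32-57 FREE]
Op 7: c = realloc(c, 26) -> c = 12; heap: [0-11 FREE][12-37 ALLOC][38-57 FREE]
Op 8: c = realloc(c, 25) -> c = 12; heap: [0-11 FREE][12-36 ALLOC][37-57 FREE]
Free blocks: [12 21] total_free=33 largest=21 -> 100*(33-21)/33 = 1200/33 ≈ 36.364 -> rounds to 36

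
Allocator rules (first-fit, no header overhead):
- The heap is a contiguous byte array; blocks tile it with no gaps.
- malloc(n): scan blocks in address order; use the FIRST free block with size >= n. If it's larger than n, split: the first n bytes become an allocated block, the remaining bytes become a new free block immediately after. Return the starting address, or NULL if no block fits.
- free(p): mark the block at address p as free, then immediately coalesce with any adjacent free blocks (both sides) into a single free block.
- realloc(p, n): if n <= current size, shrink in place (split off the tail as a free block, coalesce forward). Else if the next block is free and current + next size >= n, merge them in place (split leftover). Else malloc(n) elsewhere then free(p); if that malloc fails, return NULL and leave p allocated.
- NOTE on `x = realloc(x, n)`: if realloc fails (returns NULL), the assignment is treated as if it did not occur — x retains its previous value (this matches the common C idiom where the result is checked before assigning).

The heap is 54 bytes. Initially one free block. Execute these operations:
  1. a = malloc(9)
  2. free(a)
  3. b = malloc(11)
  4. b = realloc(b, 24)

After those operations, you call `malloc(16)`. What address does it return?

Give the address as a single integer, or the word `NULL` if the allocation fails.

Op 1: a = malloc(9) -> a = 0; heap: [0-8 ALLOC][9-53 FREE]
Op 2: free(a) -> (freed a); heap: [0-53 FREE]
Op 3: b = malloc(11) -> b = 0; heap: [0-10 ALLOC][11-53 FREE]
Op 4: b = realloc(b, 24) -> b = 0; heap: [0-23 ALLOC][24-53 FREE]
malloc(16): first-fit scan over [0-23 ALLOC][24-53 FREE] -> 24

Answer: 24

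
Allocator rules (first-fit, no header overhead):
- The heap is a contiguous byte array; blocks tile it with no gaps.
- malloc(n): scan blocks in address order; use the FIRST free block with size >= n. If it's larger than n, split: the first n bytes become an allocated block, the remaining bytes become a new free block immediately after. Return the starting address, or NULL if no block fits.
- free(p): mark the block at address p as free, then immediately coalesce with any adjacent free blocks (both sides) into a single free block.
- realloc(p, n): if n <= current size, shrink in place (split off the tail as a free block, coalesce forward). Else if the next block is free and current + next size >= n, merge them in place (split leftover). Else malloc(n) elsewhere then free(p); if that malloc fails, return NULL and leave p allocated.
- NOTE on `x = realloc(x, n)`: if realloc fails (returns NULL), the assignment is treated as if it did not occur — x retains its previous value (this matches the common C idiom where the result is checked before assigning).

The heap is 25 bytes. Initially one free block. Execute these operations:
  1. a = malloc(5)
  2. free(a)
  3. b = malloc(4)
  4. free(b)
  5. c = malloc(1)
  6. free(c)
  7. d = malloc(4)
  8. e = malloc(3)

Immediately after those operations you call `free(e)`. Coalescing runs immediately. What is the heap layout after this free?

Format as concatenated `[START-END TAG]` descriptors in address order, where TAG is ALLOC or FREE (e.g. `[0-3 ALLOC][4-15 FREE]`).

Op 1: a = malloc(5) -> a = 0; heap: [0-4 ALLOC][5-24 FREE]
Op 2: free(a) -> (freed a); heap: [0-24 FREE]
Op 3: b = malloc(4) -> b = 0; heap: [0-3 ALLOC][4-24 FREE]
Op 4: free(b) -> (freed b); heap: [0-24 FREE]
Op 5: c = malloc(1) -> c = 0; heap: [0-0 ALLOC][1-24 FREE]
Op 6: free(c) -> (freed c); heap: [0-24 FREE]
Op 7: d = malloc(4) -> d = 0; heap: [0-3 ALLOC][4-24 FREE]
Op 8: e = malloc(3) -> e = 4; heap: [0-3 ALLOC][4-6 ALLOC][7-24 FREE]
free(e): e = 4 -> block [4-6 ALLOC]; mark free, coalesce with adjacent free neighbors -> [0-3 ALLOC][4-24 FREE]

Answer: [0-3 ALLOC][4-24 FREE]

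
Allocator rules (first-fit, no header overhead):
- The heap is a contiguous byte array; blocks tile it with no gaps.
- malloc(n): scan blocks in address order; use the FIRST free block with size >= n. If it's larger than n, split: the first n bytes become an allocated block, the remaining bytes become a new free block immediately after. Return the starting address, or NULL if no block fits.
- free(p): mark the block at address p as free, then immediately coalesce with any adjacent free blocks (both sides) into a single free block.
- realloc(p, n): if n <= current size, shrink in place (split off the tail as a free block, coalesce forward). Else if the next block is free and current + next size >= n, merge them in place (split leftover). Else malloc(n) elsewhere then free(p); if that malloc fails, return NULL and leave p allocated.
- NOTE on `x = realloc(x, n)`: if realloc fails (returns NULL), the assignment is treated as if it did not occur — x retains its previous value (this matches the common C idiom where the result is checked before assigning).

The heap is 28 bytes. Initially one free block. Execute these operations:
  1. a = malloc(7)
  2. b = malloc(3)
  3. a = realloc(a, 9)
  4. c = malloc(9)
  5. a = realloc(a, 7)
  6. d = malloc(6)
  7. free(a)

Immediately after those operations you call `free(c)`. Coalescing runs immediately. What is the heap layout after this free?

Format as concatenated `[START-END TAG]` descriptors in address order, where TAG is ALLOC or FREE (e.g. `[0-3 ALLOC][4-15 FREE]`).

Answer: [0-5 ALLOC][6-6 FREE][7-9 ALLOC][10-27 FREE]

Derivation:
Op 1: a = malloc(7) -> a = 0; heap: [0-6 ALLOC][7-27 FREE]
Op 2: b = malloc(3) -> b = 7; heap: [0-6 ALLOC][7-9 ALLOC][10-27 FREE]
Op 3: a = realloc(a, 9) -> a = 10; heap: [0-6 FREE][7-9 ALLOC][10-18 ALLOC][19-27 FREE]
Op 4: c = malloc(9) -> c = 19; heap: [0-6 FREE][7-9 ALLOC][10-18 ALLOC][19-27 ALLOC]
Op 5: a = realloc(a, 7) -> a = 10; heap: [0-6 FREE][7-9 ALLOC][10-16 ALLOC][17-18 FREE][19-27 ALLOC]
Op 6: d = malloc(6) -> d = 0; heap: [0-5 ALLOC][6-6 FREE][7-9 ALLOC][10-16 ALLOC][17-18 FREE][19-27 ALLOC]
Op 7: free(a) -> (freed a); heap: [0-5 ALLOC][6-6 FREE][7-9 ALLOC][10-18 FREE][19-27 ALLOC]
free(c): c = 19 -> block [19-27 ALLOC]; mark free, coalesce with adjacent free neighbors -> [0-5 ALLOC][6-6 FREE][7-9 ALLOC][10-27 FREE]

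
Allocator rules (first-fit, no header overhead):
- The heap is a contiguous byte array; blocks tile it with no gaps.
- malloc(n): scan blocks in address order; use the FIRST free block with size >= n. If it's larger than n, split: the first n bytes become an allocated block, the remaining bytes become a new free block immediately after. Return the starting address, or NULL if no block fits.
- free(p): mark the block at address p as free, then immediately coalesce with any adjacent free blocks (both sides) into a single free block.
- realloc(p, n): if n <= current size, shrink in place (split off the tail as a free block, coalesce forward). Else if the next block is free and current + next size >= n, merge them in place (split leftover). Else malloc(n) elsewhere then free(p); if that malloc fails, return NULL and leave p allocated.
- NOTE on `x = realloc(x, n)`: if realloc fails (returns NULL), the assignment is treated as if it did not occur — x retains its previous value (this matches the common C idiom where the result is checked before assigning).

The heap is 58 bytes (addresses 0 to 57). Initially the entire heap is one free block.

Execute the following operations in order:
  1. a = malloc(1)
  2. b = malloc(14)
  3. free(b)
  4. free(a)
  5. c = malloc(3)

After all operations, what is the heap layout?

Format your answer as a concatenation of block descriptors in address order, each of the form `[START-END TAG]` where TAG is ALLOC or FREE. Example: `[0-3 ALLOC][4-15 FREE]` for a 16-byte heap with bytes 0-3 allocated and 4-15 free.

Op 1: a = malloc(1) -> a = 0; heap: [0-0 ALLOC][1-57 FREE]
Op 2: b = malloc(14) -> b = 1; heap: [0-0 ALLOC][1-14 ALLOC][15-57 FREE]
Op 3: free(b) -> (freed b); heap: [0-0 ALLOC][1-57 FREE]
Op 4: free(a) -> (freed a); heap: [0-57 FREE]
Op 5: c = malloc(3) -> c = 0; heap: [0-2 ALLOC][3-57 FREE]

Answer: [0-2 ALLOC][3-57 FREE]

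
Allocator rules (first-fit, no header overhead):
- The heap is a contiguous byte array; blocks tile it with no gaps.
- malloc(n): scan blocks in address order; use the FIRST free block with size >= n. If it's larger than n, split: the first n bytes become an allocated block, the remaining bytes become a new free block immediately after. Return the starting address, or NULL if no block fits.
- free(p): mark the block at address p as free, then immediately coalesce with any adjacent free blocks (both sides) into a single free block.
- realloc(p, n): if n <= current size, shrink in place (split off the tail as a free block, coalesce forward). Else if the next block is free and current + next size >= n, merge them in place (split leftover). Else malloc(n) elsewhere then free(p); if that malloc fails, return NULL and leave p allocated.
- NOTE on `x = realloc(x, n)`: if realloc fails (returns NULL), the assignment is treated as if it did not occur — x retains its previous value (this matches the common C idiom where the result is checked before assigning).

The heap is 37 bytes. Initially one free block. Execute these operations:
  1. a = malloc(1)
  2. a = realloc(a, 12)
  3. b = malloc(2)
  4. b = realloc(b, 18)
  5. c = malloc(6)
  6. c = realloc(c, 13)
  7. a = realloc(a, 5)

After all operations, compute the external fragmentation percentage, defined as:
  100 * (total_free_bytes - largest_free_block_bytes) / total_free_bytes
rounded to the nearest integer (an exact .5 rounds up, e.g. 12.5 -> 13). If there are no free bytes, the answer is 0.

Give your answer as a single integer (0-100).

Answer: 13

Derivation:
Op 1: a = malloc(1) -> a = 0; heap: [0-0 ALLOC][1-36 FREE]
Op 2: a = realloc(a, 12) -> a = 0; heap: [0-11 ALLOC][12-36 FREE]
Op 3: b = malloc(2) -> b = 12; heap: [0-11 ALLOC][12-13 ALLOC][14-36 FREE]
Op 4: b = realloc(b, 18) -> b = 12; heap: [0-11 ALLOC][12-29 ALLOC][30-36 FREE]
Op 5: c = malloc(6) -> c = 30; heap: [0-11 ALLOC][12-29 ALLOC][30-35 ALLOC][36-36 FREE]
Op 6: c = realloc(c, 13) -> NULL (c unchanged); heap: [0-11 ALLOC][12-29 ALLOC][30-35 ALLOC][36-36 FREE]
Op 7: a = realloc(a, 5) -> a = 0; heap: [0-4 ALLOC][5-11 FREE][12-29 ALLOC][30-35 ALLOC][36-36 FREE]
Free blocks: [7 1] total_free=8 largest=7 -> 100*(8-7)/8 = 100/8 = 12.5 -> rounds to 13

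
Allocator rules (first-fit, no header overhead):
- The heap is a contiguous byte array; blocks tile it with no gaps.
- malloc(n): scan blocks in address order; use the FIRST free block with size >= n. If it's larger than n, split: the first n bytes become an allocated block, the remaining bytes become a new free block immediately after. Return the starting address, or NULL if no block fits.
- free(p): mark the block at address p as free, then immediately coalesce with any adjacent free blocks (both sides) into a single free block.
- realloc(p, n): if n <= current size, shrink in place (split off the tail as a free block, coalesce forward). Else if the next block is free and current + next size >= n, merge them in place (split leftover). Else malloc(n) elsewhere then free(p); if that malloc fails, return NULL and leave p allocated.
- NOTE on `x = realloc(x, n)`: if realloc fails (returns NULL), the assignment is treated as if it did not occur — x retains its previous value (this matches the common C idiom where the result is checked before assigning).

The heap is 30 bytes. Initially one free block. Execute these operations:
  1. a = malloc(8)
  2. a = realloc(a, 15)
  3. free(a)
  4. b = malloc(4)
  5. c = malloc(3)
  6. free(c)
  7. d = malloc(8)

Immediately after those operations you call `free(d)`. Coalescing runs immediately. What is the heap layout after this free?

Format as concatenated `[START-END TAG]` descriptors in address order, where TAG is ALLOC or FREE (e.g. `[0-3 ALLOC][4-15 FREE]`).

Answer: [0-3 ALLOC][4-29 FREE]

Derivation:
Op 1: a = malloc(8) -> a = 0; heap: [0-7 ALLOC][8-29 FREE]
Op 2: a = realloc(a, 15) -> a = 0; heap: [0-14 ALLOC][15-29 FREE]
Op 3: free(a) -> (freed a); heap: [0-29 FREE]
Op 4: b = malloc(4) -> b = 0; heap: [0-3 ALLOC][4-29 FREE]
Op 5: c = malloc(3) -> c = 4; heap: [0-3 ALLOC][4-6 ALLOC][7-29 FREE]
Op 6: free(c) -> (freed c); heap: [0-3 ALLOC][4-29 FREE]
Op 7: d = malloc(8) -> d = 4; heap: [0-3 ALLOC][4-11 ALLOC][12-29 FREE]
free(d): d = 4 -> block [4-11 ALLOC]; mark free, coalesce with adjacent free neighbors -> [0-3 ALLOC][4-29 FREE]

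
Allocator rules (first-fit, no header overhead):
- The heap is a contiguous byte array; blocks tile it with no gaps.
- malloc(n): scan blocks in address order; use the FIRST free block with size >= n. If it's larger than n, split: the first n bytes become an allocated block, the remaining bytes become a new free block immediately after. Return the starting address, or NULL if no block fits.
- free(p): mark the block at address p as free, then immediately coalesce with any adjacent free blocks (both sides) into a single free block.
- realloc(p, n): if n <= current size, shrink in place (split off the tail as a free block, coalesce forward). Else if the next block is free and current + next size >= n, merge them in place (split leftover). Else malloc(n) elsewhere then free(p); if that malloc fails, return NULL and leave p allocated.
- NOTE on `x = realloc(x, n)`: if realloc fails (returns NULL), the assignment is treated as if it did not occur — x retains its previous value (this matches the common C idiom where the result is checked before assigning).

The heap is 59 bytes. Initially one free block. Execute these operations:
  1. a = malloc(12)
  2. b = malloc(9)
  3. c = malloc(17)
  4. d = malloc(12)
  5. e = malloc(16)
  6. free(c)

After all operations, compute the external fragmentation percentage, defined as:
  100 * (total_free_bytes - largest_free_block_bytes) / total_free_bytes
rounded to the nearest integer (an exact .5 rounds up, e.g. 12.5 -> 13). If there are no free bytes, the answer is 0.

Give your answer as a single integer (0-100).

Op 1: a = malloc(12) -> a = 0; heap: [0-11 ALLOC][12-58 FREE]
Op 2: b = malloc(9) -> b = 12; heap: [0-11 ALLOC][12-20 ALLOC][21-58 FREE]
Op 3: c = malloc(17) -> c = 21; heap: [0-11 ALLOC][12-20 ALLOC][21-37 ALLOC][38-58 FREE]
Op 4: d = malloc(12) -> d = 38; heap: [0-11 ALLOC][12-20 ALLOC][21-37 ALLOC][38-49 ALLOC][50-58 FREE]
Op 5: e = malloc(16) -> e = NULL; heap: [0-11 ALLOC][12-20 ALLOC][21-37 ALLOC][38-49 ALLOC][50-58 FREE]
Op 6: free(c) -> (freed c); heap: [0-11 ALLOC][12-20 ALLOC][21-37 FREE][38-49 ALLOC][50-58 FREE]
Free blocks: [17 9] total_free=26 largest=17 -> 100*(26-17)/26 = 900/26 ≈ 34.615 -> rounds to 35

Answer: 35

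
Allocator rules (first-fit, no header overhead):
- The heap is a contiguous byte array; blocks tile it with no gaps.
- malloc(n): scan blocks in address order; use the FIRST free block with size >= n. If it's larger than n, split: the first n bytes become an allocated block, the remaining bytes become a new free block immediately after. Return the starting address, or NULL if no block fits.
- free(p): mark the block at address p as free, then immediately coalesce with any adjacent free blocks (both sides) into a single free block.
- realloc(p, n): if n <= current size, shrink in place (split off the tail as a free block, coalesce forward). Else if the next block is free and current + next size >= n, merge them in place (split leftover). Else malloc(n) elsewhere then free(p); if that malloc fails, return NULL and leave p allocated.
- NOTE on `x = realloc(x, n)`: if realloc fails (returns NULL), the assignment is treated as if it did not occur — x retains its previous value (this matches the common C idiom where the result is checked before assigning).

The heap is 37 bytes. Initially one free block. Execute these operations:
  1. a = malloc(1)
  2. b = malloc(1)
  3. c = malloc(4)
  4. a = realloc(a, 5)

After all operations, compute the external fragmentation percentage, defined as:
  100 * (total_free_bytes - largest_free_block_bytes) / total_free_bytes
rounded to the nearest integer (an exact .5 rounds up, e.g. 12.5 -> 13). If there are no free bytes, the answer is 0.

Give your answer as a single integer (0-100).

Answer: 4

Derivation:
Op 1: a = malloc(1) -> a = 0; heap: [0-0 ALLOC][1-36 FREE]
Op 2: b = malloc(1) -> b = 1; heap: [0-0 ALLOC][1-1 ALLOC][2-36 FREE]
Op 3: c = malloc(4) -> c = 2; heap: [0-0 ALLOC][1-1 ALLOC][2-5 ALLOC][6-36 FREE]
Op 4: a = realloc(a, 5) -> a = 6; heap: [0-0 FREE][1-1 ALLOC][2-5 ALLOC][6-10 ALLOC][11-36 FREE]
Free blocks: [1 26] total_free=27 largest=26 -> 100*(27-26)/27 = 100/27 ≈ 3.704 -> rounds to 4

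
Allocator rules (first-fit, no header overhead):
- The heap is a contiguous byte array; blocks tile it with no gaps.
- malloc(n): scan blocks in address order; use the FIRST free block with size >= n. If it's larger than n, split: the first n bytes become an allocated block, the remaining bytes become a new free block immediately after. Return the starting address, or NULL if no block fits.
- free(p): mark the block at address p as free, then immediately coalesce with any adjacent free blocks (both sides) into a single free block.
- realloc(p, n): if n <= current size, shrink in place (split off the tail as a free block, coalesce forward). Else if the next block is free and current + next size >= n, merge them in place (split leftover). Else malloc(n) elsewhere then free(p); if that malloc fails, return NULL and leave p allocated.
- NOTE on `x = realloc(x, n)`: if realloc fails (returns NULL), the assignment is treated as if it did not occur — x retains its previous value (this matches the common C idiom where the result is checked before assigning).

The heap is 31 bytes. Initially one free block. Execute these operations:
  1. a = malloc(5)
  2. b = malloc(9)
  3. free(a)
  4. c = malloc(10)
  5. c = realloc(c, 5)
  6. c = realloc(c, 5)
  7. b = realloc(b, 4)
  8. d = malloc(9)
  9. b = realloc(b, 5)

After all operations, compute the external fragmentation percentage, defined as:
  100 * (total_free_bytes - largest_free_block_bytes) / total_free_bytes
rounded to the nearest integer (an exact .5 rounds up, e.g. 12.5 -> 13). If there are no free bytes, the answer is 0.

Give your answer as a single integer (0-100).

Answer: 58

Derivation:
Op 1: a = malloc(5) -> a = 0; heap: [0-4 ALLOC][5-30 FREE]
Op 2: b = malloc(9) -> b = 5; heap: [0-4 ALLOC][5-13 ALLOC][14-30 FREE]
Op 3: free(a) -> (freed a); heap: [0-4 FREE][5-13 ALLOC][14-30 FREE]
Op 4: c = malloc(10) -> c = 14; heap: [0-4 FREE][5-13 ALLOC][14-23 ALLOC][24-30 FREE]
Op 5: c = realloc(c, 5) -> c = 14; heap: [0-4 FREE][5-13 ALLOC][14-18 ALLOC][19-30 FREE]
Op 6: c = realloc(c, 5) -> c = 14; heap: [0-4 FREE][5-13 ALLOC][14-18 ALLOC][19-30 FREE]
Op 7: b = realloc(b, 4) -> b = 5; heap: [0-4 FREE][5-8 ALLOC][9-13 FREE][14-18 ALLOC][19-30 FREE]
Op 8: d = malloc(9) -> d = 19; heap: [0-4 FREE][5-8 ALLOC][9-13 FREE][14-18 ALLOC][19-27 ALLOC][28-30 FREE]
Op 9: b = realloc(b, 5) -> b = 5; heap: [0-4 FREE][5-9 ALLOC][10-13 FREE][14-18 ALLOC][19-27 ALLOC][28-30 FREE]
Free blocks: [5 4 3] total_free=12 largest=5 -> 100*(12-5)/12 = 700/12 ≈ 58.333 -> rounds to 58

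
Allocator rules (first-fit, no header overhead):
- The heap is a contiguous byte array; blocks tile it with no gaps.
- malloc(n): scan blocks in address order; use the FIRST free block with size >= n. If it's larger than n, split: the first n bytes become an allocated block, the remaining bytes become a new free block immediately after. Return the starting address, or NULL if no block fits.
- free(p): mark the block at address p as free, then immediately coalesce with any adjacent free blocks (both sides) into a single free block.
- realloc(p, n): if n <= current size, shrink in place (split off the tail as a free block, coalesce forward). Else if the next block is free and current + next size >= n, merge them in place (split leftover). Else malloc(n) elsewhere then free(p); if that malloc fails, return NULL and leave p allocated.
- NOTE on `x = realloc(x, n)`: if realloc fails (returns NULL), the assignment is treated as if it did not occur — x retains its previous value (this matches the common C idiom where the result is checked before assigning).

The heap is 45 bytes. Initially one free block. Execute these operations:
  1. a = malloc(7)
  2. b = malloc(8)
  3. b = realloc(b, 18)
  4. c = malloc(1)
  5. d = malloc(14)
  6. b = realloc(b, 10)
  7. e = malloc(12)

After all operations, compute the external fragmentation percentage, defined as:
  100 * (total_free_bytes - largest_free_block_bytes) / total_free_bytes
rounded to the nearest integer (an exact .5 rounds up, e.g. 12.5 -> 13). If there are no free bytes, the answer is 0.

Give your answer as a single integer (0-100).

Answer: 38

Derivation:
Op 1: a = malloc(7) -> a = 0; heap: [0-6 ALLOC][7-44 FREE]
Op 2: b = malloc(8) -> b = 7; heap: [0-6 ALLOC][7-14 ALLOC][15-44 FREE]
Op 3: b = realloc(b, 18) -> b = 7; heap: [0-6 ALLOC][7-24 ALLOC][25-44 FREE]
Op 4: c = malloc(1) -> c = 25; heap: [0-6 ALLOC][7-24 ALLOC][25-25 ALLOC][26-44 FREE]
Op 5: d = malloc(14) -> d = 26; heap: [0-6 ALLOC][7-24 ALLOC][25-25 ALLOC][26-39 ALLOC][40-44 FREE]
Op 6: b = realloc(b, 10) -> b = 7; heap: [0-6 ALLOC][7-16 ALLOC][17-24 FREE][25-25 ALLOC][26-39 ALLOC][40-44 FREE]
Op 7: e = malloc(12) -> e = NULL; heap: [0-6 ALLOC][7-16 ALLOC][17-24 FREE][25-25 ALLOC][26-39 ALLOC][40-44 FREE]
Free blocks: [8 5] total_free=13 largest=8 -> 100*(13-8)/13 = 500/13 ≈ 38.462 -> rounds to 38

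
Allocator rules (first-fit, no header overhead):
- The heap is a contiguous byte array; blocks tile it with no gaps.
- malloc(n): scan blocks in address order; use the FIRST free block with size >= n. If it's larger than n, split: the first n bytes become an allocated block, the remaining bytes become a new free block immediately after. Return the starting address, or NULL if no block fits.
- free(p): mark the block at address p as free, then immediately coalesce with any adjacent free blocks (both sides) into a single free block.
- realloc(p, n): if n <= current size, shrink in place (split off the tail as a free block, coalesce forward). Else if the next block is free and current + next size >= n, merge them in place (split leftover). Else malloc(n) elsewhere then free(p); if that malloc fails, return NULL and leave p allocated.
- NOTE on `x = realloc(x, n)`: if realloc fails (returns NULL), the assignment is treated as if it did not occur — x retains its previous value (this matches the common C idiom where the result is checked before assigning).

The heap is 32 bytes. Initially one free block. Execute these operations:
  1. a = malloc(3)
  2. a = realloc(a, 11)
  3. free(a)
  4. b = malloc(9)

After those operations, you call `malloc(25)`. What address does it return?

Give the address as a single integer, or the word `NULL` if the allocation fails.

Answer: NULL

Derivation:
Op 1: a = malloc(3) -> a = 0; heap: [0-2 ALLOC][3-31 FREE]
Op 2: a = realloc(a, 11) -> a = 0; heap: [0-10 ALLOC][11-31 FREE]
Op 3: free(a) -> (freed a); heap: [0-31 FREE]
Op 4: b = malloc(9) -> b = 0; heap: [0-8 ALLOC][9-31 FREE]
malloc(25): first-fit scan over [0-8 ALLOC][9-31 FREE] -> NULL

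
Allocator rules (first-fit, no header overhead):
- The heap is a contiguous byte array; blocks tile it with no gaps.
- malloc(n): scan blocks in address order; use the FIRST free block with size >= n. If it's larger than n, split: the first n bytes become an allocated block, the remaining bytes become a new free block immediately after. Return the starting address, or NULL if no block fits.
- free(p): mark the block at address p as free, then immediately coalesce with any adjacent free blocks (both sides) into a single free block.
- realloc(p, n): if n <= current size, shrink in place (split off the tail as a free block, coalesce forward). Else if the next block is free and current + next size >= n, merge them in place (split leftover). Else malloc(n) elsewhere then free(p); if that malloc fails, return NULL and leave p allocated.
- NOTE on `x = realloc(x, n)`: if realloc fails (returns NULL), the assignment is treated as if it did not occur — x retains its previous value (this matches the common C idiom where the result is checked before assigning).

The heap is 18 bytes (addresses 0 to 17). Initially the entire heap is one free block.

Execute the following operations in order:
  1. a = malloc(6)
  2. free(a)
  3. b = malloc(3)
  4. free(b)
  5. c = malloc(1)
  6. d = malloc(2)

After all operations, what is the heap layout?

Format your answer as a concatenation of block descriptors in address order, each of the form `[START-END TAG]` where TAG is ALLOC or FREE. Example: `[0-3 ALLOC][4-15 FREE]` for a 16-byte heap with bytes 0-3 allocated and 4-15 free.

Op 1: a = malloc(6) -> a = 0; heap: [0-5 ALLOC][6-17 FREE]
Op 2: free(a) -> (freed a); heap: [0-17 FREE]
Op 3: b = malloc(3) -> b = 0; heap: [0-2 ALLOC][3-17 FREE]
Op 4: free(b) -> (freed b); heap: [0-17 FREE]
Op 5: c = malloc(1) -> c = 0; heap: [0-0 ALLOC][1-17 FREE]
Op 6: d = malloc(2) -> d = 1; heap: [0-0 ALLOC][1-2 ALLOC][3-17 FREE]

Answer: [0-0 ALLOC][1-2 ALLOC][3-17 FREE]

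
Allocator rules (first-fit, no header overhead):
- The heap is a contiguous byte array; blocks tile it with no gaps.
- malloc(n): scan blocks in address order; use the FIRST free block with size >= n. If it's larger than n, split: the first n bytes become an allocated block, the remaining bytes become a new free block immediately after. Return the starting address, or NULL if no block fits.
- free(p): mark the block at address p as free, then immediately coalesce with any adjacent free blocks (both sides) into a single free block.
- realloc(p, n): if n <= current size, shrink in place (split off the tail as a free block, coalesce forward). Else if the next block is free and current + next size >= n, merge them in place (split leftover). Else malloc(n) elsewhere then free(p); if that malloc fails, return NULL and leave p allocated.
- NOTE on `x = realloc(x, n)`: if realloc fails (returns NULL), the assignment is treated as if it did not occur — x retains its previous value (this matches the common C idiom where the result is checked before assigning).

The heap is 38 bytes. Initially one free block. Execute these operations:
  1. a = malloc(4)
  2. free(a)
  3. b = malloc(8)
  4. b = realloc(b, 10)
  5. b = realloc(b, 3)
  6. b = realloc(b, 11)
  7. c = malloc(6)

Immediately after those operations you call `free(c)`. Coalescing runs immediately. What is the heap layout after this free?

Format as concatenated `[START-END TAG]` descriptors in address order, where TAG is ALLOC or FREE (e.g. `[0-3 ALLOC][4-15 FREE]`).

Answer: [0-10 ALLOC][11-37 FREE]

Derivation:
Op 1: a = malloc(4) -> a = 0; heap: [0-3 ALLOC][4-37 FREE]
Op 2: free(a) -> (freed a); heap: [0-37 FREE]
Op 3: b = malloc(8) -> b = 0; heap: [0-7 ALLOC][8-37 FREE]
Op 4: b = realloc(b, 10) -> b = 0; heap: [0-9 ALLOC][10-37 FREE]
Op 5: b = realloc(b, 3) -> b = 0; heap: [0-2 ALLOC][3-37 FREE]
Op 6: b = realloc(b, 11) -> b = 0; heap: [0-10 ALLOC][11-37 FREE]
Op 7: c = malloc(6) -> c = 11; heap: [0-10 ALLOC][11-16 ALLOC][17-37 FREE]
free(c): c = 11 -> block [11-16 ALLOC]; mark free, coalesce with adjacent free neighbors -> [0-10 ALLOC][11-37 FREE]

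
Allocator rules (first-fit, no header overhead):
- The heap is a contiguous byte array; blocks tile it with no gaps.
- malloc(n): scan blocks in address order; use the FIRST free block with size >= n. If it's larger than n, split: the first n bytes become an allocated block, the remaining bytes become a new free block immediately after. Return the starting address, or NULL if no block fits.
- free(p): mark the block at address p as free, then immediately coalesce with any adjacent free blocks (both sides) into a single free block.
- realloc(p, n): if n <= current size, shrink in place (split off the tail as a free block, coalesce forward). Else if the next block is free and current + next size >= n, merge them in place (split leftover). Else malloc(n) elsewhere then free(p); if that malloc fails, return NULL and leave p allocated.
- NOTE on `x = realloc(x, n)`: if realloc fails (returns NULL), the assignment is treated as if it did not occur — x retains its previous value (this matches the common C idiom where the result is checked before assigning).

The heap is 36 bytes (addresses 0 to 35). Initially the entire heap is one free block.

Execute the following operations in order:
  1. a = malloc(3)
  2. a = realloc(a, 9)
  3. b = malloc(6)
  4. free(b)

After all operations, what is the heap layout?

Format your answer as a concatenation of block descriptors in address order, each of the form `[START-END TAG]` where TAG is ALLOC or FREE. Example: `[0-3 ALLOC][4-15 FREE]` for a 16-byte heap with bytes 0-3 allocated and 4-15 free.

Op 1: a = malloc(3) -> a = 0; heap: [0-2 ALLOC][3-35 FREE]
Op 2: a = realloc(a, 9) -> a = 0; heap: [0-8 ALLOC][9-35 FREE]
Op 3: b = malloc(6) -> b = 9; heap: [0-8 ALLOC][9-14 ALLOC][15-35 FREE]
Op 4: free(b) -> (freed b); heap: [0-8 ALLOC][9-35 FREE]

Answer: [0-8 ALLOC][9-35 FREE]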